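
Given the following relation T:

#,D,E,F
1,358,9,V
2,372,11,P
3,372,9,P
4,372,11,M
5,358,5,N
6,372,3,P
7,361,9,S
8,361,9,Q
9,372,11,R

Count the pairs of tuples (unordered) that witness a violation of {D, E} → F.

4

(D=372, E=11): violating pairs (2,4), (2,9), (4,9) — 3 pairs.
(D=361, E=9): violating pairs (7,8) — 1 pair.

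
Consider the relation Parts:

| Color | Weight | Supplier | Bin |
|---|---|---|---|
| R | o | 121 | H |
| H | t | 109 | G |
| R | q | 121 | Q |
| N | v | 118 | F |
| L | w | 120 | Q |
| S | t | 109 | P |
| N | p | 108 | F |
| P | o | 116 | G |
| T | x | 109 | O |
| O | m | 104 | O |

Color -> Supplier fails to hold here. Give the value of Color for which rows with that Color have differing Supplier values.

N

Color=R: 2 rows → Supplier = 121, 121 ✓
Color=H: 1 row → Supplier = 109 ✓
Color=N: 2 rows → Supplier takes values {118, 108} — violation
Color=L: 1 row → Supplier = 120 ✓
Color=S: 1 row → Supplier = 109 ✓
Color=P: 1 row → Supplier = 116 ✓
Color=T: 1 row → Supplier = 109 ✓
Color=O: 1 row → Supplier = 104 ✓
The only Color value with inconsistent Supplier is Color=N.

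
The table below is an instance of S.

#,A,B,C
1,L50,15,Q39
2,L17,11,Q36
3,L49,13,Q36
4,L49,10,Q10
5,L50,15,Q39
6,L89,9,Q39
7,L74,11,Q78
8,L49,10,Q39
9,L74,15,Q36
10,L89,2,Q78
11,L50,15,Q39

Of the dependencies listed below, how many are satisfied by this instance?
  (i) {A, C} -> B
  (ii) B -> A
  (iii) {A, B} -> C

1

(i) {A, C} -> B: every LHS value maps to a single RHS value — holds.
(ii) B -> A: B=15: rows 1, 5, 9, 11 → A takes values {L50, L74} — violation; B=11: rows 2, 7 → A takes values {L17, L74} — violation — fails.
(iii) {A, B} -> C: (A=L49, B=10): rows 4, 8 → C takes values {Q10, Q39} — violation — fails.
1 of the 3 dependencies holds.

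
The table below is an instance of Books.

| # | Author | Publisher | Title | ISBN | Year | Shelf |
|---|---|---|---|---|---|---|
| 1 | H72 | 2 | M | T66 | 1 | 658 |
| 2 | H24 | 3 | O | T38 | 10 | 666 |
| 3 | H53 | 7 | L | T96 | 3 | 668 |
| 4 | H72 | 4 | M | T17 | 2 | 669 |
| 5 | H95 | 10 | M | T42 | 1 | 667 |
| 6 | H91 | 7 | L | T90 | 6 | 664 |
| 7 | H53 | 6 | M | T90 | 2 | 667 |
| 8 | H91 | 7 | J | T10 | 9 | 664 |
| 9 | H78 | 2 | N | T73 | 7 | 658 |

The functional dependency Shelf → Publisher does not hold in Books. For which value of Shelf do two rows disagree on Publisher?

667

Shelf=658: rows 1, 9 → Publisher = 2, 2 ✓
Shelf=666: row 2 → Publisher = 3 ✓
Shelf=668: row 3 → Publisher = 7 ✓
Shelf=669: row 4 → Publisher = 4 ✓
Shelf=667: rows 5, 7 → Publisher takes values {10, 6} — violation
Shelf=664: rows 6, 8 → Publisher = 7, 7 ✓
The only Shelf value with inconsistent Publisher is Shelf=667.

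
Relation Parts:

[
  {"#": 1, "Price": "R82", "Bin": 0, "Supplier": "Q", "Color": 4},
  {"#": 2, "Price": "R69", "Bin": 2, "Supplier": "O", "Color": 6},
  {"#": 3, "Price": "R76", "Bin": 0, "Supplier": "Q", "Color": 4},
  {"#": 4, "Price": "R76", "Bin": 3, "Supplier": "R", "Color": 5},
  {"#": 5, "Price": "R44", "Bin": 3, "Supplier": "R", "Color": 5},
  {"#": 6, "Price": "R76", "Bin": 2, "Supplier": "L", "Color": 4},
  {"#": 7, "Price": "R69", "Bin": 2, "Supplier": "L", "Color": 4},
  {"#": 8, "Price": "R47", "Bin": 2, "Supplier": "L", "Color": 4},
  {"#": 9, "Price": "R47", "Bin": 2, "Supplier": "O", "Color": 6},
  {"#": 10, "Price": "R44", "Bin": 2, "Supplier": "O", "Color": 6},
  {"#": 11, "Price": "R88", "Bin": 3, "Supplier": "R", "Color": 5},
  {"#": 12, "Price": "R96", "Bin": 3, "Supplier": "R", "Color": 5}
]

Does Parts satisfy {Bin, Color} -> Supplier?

Yes

(Bin=0, Color=4): rows 1, 3 → Supplier = Q, Q ✓
(Bin=2, Color=6): rows 2, 9, 10 → Supplier = O, O, O ✓
(Bin=3, Color=5): rows 4, 5, 11, 12 → Supplier = R, R, R, R ✓
(Bin=2, Color=4): rows 6, 7, 8 → Supplier = L, L, L ✓
Every {Bin, Color} value is associated with a single Supplier value, so {Bin, Color} -> Supplier holds.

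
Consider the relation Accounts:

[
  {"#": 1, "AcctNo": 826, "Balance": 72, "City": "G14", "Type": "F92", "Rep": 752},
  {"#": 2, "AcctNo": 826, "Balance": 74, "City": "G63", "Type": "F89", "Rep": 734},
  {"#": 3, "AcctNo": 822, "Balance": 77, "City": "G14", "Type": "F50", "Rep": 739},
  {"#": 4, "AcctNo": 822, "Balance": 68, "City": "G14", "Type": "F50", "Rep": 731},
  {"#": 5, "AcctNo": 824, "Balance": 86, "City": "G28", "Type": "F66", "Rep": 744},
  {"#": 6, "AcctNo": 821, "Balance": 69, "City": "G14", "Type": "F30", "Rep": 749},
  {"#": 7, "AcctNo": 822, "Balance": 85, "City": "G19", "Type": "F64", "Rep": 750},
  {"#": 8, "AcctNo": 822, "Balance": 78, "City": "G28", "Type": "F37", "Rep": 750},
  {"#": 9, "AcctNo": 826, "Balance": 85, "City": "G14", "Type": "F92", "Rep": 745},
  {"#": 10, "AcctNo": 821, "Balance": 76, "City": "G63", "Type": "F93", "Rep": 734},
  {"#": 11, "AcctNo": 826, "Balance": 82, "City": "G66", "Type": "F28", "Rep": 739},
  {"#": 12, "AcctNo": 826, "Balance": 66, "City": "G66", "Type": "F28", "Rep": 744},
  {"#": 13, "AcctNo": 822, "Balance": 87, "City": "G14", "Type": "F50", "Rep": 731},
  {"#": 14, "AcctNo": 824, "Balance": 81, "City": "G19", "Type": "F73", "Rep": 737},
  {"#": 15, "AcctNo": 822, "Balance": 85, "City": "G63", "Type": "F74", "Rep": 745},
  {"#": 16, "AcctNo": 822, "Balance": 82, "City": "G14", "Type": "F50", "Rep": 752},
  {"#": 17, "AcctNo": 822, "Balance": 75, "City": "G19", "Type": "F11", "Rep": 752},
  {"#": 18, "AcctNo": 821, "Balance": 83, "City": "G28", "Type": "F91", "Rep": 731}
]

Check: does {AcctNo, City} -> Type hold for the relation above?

(AcctNo=826, City=G14): rows 1, 9 → Type = F92, F92 ✓
(AcctNo=826, City=G63): row 2 → Type = F89 ✓
(AcctNo=822, City=G14): rows 3, 4, 13, 16 → Type = F50, F50, F50, F50 ✓
(AcctNo=824, City=G28): row 5 → Type = F66 ✓
(AcctNo=821, City=G14): row 6 → Type = F30 ✓
(AcctNo=822, City=G19): rows 7, 17 → Type takes values {F64, F11} — violation
(AcctNo=822, City=G28): row 8 → Type = F37 ✓
(AcctNo=821, City=G63): row 10 → Type = F93 ✓
(AcctNo=826, City=G66): rows 11, 12 → Type = F28, F28 ✓
(AcctNo=824, City=G19): row 14 → Type = F73 ✓
(AcctNo=822, City=G63): row 15 → Type = F74 ✓
(AcctNo=821, City=G28): row 18 → Type = F91 ✓
Two rows agree on {AcctNo, City} but differ on Type, so {AcctNo, City} -> Type does not hold.

No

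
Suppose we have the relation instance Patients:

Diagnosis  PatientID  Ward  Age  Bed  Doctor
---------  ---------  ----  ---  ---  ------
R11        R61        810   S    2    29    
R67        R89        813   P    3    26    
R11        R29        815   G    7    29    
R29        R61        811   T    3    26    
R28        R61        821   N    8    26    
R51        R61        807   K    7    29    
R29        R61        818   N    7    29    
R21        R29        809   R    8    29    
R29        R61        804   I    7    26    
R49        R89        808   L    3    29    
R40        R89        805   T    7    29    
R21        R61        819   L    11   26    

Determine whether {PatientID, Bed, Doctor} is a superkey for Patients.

No

Two distinct rows share (PatientID=R61, Bed=7, Doctor=29), so {PatientID, Bed, Doctor} does not determine every attribute — not a superkey.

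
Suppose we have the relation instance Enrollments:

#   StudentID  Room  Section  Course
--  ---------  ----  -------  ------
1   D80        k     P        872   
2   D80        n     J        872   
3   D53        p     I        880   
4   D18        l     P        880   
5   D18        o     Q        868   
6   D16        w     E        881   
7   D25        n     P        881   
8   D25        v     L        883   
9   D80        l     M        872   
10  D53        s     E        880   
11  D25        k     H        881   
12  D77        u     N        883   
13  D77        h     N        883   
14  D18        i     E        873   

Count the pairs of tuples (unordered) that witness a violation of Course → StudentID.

Course=872: all 3 rows agree on StudentID — 0 pairs.
Course=880: violating pairs (3,4), (4,10) — 2 pairs.
Course=881: violating pairs (6,7), (6,11) — 2 pairs.
Course=883: violating pairs (8,12), (8,13) — 2 pairs.

6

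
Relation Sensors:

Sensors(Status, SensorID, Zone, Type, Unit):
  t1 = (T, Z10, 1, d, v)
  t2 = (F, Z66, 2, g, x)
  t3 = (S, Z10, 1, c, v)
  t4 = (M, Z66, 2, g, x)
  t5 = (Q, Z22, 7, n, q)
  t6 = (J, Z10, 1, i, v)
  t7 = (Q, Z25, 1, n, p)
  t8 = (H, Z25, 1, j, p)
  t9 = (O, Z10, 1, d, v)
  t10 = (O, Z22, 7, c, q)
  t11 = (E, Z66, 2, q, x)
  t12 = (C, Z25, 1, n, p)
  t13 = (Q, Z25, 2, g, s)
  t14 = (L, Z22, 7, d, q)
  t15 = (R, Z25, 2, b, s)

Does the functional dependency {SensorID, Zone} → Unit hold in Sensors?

Yes

(SensorID=Z10, Zone=1): rows 1, 3, 6, 9 → Unit = v, v, v, v ✓
(SensorID=Z66, Zone=2): rows 2, 4, 11 → Unit = x, x, x ✓
(SensorID=Z22, Zone=7): rows 5, 10, 14 → Unit = q, q, q ✓
(SensorID=Z25, Zone=1): rows 7, 8, 12 → Unit = p, p, p ✓
(SensorID=Z25, Zone=2): rows 13, 15 → Unit = s, s ✓
Every {SensorID, Zone} value is associated with a single Unit value, so {SensorID, Zone} → Unit holds.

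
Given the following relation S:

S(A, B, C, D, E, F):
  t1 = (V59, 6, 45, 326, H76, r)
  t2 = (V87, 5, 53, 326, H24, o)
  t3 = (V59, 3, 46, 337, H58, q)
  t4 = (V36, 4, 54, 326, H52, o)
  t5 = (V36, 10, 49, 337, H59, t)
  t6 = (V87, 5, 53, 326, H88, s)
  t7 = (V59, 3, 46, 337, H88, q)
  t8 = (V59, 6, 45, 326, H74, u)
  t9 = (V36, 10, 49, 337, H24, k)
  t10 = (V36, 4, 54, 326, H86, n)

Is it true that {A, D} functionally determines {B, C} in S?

(A=V59, D=326): rows 1, 8 → {B,C} = (6, 45), (6, 45) ✓
(A=V87, D=326): rows 2, 6 → {B,C} = (5, 53), (5, 53) ✓
(A=V59, D=337): rows 3, 7 → {B,C} = (3, 46), (3, 46) ✓
(A=V36, D=326): rows 4, 10 → {B,C} = (4, 54), (4, 54) ✓
(A=V36, D=337): rows 5, 9 → {B,C} = (10, 49), (10, 49) ✓
Every {A, D} value is associated with a single {B, C} value, so {A, D} -> {B, C} holds.

Yes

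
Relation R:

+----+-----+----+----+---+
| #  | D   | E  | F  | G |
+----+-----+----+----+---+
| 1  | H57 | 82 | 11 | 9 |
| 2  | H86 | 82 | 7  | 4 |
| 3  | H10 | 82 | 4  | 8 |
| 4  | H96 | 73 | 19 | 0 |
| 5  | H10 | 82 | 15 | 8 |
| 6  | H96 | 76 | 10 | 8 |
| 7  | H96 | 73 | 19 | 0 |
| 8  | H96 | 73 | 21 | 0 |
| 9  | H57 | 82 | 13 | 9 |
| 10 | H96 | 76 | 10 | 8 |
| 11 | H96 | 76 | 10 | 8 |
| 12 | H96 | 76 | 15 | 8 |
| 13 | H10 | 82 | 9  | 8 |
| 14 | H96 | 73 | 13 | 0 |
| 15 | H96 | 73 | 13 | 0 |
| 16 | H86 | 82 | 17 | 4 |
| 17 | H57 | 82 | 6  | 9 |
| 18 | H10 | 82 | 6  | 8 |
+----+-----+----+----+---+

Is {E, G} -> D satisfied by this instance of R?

(E=82, G=9): rows 1, 9, 17 → D = H57, H57, H57 ✓
(E=82, G=4): rows 2, 16 → D = H86, H86 ✓
(E=82, G=8): rows 3, 5, 13, 18 → D = H10, H10, H10, H10 ✓
(E=73, G=0): rows 4, 7, 8, 14, 15 → D = H96, H96, H96, H96, H96 ✓
(E=76, G=8): rows 6, 10, 11, 12 → D = H96, H96, H96, H96 ✓
Every {E, G} value is associated with a single D value, so {E, G} -> D holds.

Yes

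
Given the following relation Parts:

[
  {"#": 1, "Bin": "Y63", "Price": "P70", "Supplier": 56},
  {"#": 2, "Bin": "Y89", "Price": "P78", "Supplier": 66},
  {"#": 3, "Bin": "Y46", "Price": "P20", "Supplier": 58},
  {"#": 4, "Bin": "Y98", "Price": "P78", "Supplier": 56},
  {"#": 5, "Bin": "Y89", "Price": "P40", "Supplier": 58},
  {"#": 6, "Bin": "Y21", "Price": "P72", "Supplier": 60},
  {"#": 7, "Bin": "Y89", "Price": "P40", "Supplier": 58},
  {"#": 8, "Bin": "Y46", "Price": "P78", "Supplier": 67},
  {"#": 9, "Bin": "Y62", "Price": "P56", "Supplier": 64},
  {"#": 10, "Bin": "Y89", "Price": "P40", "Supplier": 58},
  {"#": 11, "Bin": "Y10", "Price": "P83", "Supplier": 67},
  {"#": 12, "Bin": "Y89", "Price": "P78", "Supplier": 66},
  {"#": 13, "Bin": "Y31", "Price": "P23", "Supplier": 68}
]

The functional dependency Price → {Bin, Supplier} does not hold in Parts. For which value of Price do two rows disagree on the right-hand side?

P78

Price=P70: row 1 → {Bin,Supplier} = (Y63, 56) ✓
Price=P78: rows 2, 4, 8, 12 → {Bin,Supplier} takes values {(Y89, 66), (Y98, 56), (Y46, 67)} — violation
Price=P20: row 3 → {Bin,Supplier} = (Y46, 58) ✓
Price=P40: rows 5, 7, 10 → {Bin,Supplier} = (Y89, 58), (Y89, 58), (Y89, 58) ✓
Price=P72: row 6 → {Bin,Supplier} = (Y21, 60) ✓
Price=P56: row 9 → {Bin,Supplier} = (Y62, 64) ✓
Price=P83: row 11 → {Bin,Supplier} = (Y10, 67) ✓
Price=P23: row 13 → {Bin,Supplier} = (Y31, 68) ✓
The only Price value with inconsistent RHS is Price=P78.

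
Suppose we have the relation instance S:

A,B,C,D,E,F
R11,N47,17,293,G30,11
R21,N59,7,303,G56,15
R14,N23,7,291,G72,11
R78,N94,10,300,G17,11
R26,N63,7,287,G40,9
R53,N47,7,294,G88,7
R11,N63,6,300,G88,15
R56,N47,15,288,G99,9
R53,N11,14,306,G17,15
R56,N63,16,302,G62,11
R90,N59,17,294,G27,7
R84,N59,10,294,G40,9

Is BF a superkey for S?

Yes

All 12 rows have distinct BF values, so BF → (all attributes) holds and BF is a superkey.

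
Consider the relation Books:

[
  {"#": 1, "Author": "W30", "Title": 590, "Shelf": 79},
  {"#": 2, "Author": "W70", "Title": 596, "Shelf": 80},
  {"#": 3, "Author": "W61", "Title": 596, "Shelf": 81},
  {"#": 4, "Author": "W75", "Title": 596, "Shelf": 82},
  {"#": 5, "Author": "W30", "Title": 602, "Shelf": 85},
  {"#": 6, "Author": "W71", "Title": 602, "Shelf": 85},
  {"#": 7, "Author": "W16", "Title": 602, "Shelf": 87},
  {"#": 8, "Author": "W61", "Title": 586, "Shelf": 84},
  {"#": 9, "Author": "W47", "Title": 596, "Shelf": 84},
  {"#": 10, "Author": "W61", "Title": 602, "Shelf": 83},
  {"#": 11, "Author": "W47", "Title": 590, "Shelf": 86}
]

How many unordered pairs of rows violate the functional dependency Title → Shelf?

Title=590: violating pairs (1,11) — 1 pair.
Title=596: violating pairs (2,3), (2,4), (2,9), (3,4), (3,9), (4,9) — 6 pairs.
Title=602: violating pairs (5,7), (5,10), (6,7), (6,10), (7,10) — 5 pairs.

12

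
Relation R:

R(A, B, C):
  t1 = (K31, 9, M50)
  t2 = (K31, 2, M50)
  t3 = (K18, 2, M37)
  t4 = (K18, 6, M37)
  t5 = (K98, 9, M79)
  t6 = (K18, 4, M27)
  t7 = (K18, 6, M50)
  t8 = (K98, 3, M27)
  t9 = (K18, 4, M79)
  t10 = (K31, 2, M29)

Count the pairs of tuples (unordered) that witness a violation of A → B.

11

A=K31: violating pairs (1,2), (1,10) — 2 pairs.
A=K18: violating pairs (3,4), (3,6), (3,7), (3,9), (4,6), (4,9), (6,7), (7,9) — 8 pairs.
A=K98: violating pairs (5,8) — 1 pair.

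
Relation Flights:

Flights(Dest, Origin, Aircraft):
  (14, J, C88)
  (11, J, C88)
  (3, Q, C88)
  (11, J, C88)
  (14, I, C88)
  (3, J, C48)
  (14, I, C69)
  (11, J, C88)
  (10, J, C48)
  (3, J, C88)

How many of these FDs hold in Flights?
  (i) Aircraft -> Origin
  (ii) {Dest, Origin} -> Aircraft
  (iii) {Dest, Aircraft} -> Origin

(i) Aircraft -> Origin: Aircraft=C88: 7 rows → Origin takes values {J, Q, I} — violation — fails.
(ii) {Dest, Origin} -> Aircraft: (Dest=14, Origin=I): 2 rows → Aircraft takes values {C88, C69} — violation; (Dest=3, Origin=J): 2 rows → Aircraft takes values {C48, C88} — violation — fails.
(iii) {Dest, Aircraft} -> Origin: (Dest=14, Aircraft=C88): 2 rows → Origin takes values {J, I} — violation; (Dest=3, Aircraft=C88): 2 rows → Origin takes values {Q, J} — violation — fails.
None of the 3 dependencies hold.

0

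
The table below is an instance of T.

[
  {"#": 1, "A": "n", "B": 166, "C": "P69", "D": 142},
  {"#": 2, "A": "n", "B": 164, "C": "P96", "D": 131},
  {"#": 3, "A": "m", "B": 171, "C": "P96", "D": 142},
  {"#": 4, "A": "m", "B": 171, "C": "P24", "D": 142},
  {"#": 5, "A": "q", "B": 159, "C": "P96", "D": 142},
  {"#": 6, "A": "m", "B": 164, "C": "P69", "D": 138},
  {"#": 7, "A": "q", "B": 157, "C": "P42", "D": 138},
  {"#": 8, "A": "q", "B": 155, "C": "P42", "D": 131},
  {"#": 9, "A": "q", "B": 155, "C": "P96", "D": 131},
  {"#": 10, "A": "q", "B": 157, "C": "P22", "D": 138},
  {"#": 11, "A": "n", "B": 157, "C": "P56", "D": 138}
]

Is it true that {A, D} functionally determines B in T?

Yes

(A=n, D=142): row 1 → B = 166 ✓
(A=n, D=131): row 2 → B = 164 ✓
(A=m, D=142): rows 3, 4 → B = 171, 171 ✓
(A=q, D=142): row 5 → B = 159 ✓
(A=m, D=138): row 6 → B = 164 ✓
(A=q, D=138): rows 7, 10 → B = 157, 157 ✓
(A=q, D=131): rows 8, 9 → B = 155, 155 ✓
(A=n, D=138): row 11 → B = 157 ✓
Every {A, D} value is associated with a single B value, so {A, D} -> B holds.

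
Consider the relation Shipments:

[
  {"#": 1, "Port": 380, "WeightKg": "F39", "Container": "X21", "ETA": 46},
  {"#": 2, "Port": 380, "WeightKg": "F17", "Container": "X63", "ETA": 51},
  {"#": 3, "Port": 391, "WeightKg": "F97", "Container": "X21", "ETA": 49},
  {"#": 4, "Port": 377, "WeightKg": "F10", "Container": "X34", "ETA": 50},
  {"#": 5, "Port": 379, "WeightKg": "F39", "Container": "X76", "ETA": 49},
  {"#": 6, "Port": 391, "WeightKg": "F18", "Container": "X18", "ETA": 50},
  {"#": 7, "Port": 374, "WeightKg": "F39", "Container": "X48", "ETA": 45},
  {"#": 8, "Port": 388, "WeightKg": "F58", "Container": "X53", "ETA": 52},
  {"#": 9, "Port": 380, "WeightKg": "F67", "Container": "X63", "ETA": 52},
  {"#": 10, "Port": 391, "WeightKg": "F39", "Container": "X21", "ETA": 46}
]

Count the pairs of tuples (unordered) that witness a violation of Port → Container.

Port=380: violating pairs (1,2), (1,9) — 2 pairs.
Port=391: violating pairs (3,6), (6,10) — 2 pairs.

4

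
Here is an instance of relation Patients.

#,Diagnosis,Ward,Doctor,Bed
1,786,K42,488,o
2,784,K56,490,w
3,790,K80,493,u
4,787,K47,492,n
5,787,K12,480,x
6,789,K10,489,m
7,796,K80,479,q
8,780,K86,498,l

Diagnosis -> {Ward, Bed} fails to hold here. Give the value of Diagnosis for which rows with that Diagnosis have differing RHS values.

Diagnosis=786: row 1 → {Ward,Bed} = (K42, o) ✓
Diagnosis=784: row 2 → {Ward,Bed} = (K56, w) ✓
Diagnosis=790: row 3 → {Ward,Bed} = (K80, u) ✓
Diagnosis=787: rows 4, 5 → {Ward,Bed} takes values {(K47, n), (K12, x)} — violation
Diagnosis=789: row 6 → {Ward,Bed} = (K10, m) ✓
Diagnosis=796: row 7 → {Ward,Bed} = (K80, q) ✓
Diagnosis=780: row 8 → {Ward,Bed} = (K86, l) ✓
The only Diagnosis value with inconsistent RHS is Diagnosis=787.

787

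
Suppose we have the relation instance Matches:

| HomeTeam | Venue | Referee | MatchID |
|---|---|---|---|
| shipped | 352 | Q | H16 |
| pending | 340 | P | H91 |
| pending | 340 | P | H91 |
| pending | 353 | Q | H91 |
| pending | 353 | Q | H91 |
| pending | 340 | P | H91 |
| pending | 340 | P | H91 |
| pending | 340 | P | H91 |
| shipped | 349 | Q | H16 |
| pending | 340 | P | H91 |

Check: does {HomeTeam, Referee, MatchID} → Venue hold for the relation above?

(HomeTeam=shipped, Referee=Q, MatchID=H16): 2 rows → Venue takes values {352, 349} — violation
(HomeTeam=pending, Referee=P, MatchID=H91): 6 rows → Venue = 340, 340, 340, 340, 340, 340 ✓
(HomeTeam=pending, Referee=Q, MatchID=H91): 2 rows → Venue = 353, 353 ✓
Two rows agree on {HomeTeam, Referee, MatchID} but differ on Venue, so {HomeTeam, Referee, MatchID} → Venue does not hold.

No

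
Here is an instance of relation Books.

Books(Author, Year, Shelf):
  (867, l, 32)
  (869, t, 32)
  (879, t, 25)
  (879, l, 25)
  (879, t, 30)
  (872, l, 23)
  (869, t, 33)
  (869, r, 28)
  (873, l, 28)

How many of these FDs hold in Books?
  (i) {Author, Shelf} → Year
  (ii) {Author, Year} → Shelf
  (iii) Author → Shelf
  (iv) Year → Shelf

(i) {Author, Shelf} → Year: (Author=879, Shelf=25): 2 rows → Year takes values {t, l} — violation — fails.
(ii) {Author, Year} → Shelf: (Author=869, Year=t): 2 rows → Shelf takes values {32, 33} — violation; (Author=879, Year=t): 2 rows → Shelf takes values {25, 30} — violation — fails.
(iii) Author → Shelf: Author=869: 3 rows → Shelf takes values {32, 33, 28} — violation; Author=879: 3 rows → Shelf takes values {25, 30} — violation — fails.
(iv) Year → Shelf: Year=l: 4 rows → Shelf takes values {32, 25, 23, 28} — violation; Year=t: 4 rows → Shelf takes values {32, 25, 30, 33} — violation — fails.
None of the 4 dependencies hold.

0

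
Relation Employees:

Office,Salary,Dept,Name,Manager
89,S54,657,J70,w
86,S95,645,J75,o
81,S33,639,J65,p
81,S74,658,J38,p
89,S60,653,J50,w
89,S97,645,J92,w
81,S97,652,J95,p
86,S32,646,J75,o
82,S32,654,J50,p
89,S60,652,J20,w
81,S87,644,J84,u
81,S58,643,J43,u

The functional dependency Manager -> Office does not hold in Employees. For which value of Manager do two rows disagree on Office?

Manager=w: 4 rows → Office = 89, 89, 89, 89 ✓
Manager=o: 2 rows → Office = 86, 86 ✓
Manager=p: 4 rows → Office takes values {81, 82} — violation
Manager=u: 2 rows → Office = 81, 81 ✓
The only Manager value with inconsistent Office is Manager=p.

p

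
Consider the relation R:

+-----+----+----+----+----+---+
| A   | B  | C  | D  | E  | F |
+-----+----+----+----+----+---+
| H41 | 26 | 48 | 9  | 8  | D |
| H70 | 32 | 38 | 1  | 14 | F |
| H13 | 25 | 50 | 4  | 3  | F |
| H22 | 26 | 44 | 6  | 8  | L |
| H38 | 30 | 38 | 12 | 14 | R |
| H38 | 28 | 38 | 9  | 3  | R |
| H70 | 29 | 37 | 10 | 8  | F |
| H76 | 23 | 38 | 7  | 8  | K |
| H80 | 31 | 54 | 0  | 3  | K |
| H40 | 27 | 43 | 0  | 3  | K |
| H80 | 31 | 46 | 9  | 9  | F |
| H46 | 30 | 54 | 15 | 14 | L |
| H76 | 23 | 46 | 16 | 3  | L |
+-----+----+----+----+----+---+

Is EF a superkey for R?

No

Two distinct rows share (E=3, F=K), so EF does not determine every attribute — not a superkey.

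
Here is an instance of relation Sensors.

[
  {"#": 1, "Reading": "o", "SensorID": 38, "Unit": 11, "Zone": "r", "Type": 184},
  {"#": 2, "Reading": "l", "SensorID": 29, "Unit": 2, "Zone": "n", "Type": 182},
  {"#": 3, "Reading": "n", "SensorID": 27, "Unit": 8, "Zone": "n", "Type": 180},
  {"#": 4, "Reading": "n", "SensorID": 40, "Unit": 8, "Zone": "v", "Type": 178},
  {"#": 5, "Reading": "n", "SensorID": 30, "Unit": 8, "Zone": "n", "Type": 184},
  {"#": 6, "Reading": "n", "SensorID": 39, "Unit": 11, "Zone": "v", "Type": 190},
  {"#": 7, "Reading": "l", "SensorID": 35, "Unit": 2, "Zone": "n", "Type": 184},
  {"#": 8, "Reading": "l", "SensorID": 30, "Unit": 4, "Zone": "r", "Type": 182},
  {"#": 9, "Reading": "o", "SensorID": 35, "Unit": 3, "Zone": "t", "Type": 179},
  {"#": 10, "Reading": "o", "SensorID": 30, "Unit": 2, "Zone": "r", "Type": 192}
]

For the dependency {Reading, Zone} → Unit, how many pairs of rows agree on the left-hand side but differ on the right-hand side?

(Reading=o, Zone=r): violating pairs (1,10) — 1 pair.
(Reading=l, Zone=n): all 2 rows agree on Unit — 0 pairs.
(Reading=n, Zone=n): all 2 rows agree on Unit — 0 pairs.
(Reading=n, Zone=v): violating pairs (4,6) — 1 pair.

2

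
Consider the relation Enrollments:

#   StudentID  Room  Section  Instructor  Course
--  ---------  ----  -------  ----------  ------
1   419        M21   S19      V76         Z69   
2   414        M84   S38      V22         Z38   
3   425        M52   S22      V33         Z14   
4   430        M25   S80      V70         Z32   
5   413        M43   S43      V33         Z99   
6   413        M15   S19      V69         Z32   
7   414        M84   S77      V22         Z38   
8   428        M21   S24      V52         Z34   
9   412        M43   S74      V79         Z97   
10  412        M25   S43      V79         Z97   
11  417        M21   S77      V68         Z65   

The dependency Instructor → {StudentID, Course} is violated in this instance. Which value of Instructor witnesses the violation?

V33

Instructor=V76: row 1 → {StudentID,Course} = (419, Z69) ✓
Instructor=V22: rows 2, 7 → {StudentID,Course} = (414, Z38), (414, Z38) ✓
Instructor=V33: rows 3, 5 → {StudentID,Course} takes values {(425, Z14), (413, Z99)} — violation
Instructor=V70: row 4 → {StudentID,Course} = (430, Z32) ✓
Instructor=V69: row 6 → {StudentID,Course} = (413, Z32) ✓
Instructor=V52: row 8 → {StudentID,Course} = (428, Z34) ✓
Instructor=V79: rows 9, 10 → {StudentID,Course} = (412, Z97), (412, Z97) ✓
Instructor=V68: row 11 → {StudentID,Course} = (417, Z65) ✓
The only Instructor value with inconsistent RHS is Instructor=V33.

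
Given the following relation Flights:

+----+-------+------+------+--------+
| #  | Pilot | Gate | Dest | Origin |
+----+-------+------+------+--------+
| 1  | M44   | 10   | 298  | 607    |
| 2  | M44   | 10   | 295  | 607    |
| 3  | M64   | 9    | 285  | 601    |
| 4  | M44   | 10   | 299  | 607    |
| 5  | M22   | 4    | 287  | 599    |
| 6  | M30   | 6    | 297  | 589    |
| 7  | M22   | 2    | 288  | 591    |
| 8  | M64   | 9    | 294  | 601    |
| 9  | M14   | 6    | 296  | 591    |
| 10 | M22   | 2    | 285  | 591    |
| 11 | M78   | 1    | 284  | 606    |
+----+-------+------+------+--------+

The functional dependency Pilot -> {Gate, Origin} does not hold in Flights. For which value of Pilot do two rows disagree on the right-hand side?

Pilot=M44: rows 1, 2, 4 → {Gate,Origin} = (10, 607), (10, 607), (10, 607) ✓
Pilot=M64: rows 3, 8 → {Gate,Origin} = (9, 601), (9, 601) ✓
Pilot=M22: rows 5, 7, 10 → {Gate,Origin} takes values {(4, 599), (2, 591)} — violation
Pilot=M30: row 6 → {Gate,Origin} = (6, 589) ✓
Pilot=M14: row 9 → {Gate,Origin} = (6, 591) ✓
Pilot=M78: row 11 → {Gate,Origin} = (1, 606) ✓
The only Pilot value with inconsistent RHS is Pilot=M22.

M22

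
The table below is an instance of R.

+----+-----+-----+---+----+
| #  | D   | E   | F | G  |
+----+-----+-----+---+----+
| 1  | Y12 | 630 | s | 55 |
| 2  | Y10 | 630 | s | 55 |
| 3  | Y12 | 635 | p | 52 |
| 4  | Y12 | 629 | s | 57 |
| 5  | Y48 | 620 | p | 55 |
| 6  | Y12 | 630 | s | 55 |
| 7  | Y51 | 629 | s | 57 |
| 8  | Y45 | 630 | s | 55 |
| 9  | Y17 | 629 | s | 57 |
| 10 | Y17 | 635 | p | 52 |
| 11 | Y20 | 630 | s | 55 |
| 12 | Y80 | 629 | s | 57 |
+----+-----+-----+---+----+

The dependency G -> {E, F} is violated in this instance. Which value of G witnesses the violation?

55

G=55: rows 1, 2, 5, 6, 8, 11 → {E,F} takes values {(630, s), (620, p)} — violation
G=52: rows 3, 10 → {E,F} = (635, p), (635, p) ✓
G=57: rows 4, 7, 9, 12 → {E,F} = (629, s), (629, s), (629, s), (629, s) ✓
The only G value with inconsistent RHS is G=55.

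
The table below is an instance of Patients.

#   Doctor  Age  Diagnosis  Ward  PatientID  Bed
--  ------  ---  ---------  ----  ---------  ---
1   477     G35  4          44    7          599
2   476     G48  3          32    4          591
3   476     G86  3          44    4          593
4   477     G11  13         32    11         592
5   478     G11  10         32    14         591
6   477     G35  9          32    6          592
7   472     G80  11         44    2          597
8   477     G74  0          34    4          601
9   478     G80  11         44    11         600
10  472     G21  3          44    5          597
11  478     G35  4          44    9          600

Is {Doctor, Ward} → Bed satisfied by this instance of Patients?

(Doctor=477, Ward=44): row 1 → Bed = 599 ✓
(Doctor=476, Ward=32): row 2 → Bed = 591 ✓
(Doctor=476, Ward=44): row 3 → Bed = 593 ✓
(Doctor=477, Ward=32): rows 4, 6 → Bed = 592, 592 ✓
(Doctor=478, Ward=32): row 5 → Bed = 591 ✓
(Doctor=472, Ward=44): rows 7, 10 → Bed = 597, 597 ✓
(Doctor=477, Ward=34): row 8 → Bed = 601 ✓
(Doctor=478, Ward=44): rows 9, 11 → Bed = 600, 600 ✓
Every {Doctor, Ward} value is associated with a single Bed value, so {Doctor, Ward} → Bed holds.

Yes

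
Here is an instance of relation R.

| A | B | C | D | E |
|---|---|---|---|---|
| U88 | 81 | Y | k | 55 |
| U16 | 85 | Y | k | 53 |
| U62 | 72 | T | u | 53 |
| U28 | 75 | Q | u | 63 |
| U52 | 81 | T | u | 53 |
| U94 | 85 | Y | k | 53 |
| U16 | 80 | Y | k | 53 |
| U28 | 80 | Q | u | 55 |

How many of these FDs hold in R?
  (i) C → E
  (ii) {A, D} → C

(i) C → E: C=Y: 4 rows → E takes values {55, 53} — violation; C=Q: 2 rows → E takes values {63, 55} — violation — fails.
(ii) {A, D} → C: every LHS value maps to a single RHS value — holds.
1 of the 2 dependencies holds.

1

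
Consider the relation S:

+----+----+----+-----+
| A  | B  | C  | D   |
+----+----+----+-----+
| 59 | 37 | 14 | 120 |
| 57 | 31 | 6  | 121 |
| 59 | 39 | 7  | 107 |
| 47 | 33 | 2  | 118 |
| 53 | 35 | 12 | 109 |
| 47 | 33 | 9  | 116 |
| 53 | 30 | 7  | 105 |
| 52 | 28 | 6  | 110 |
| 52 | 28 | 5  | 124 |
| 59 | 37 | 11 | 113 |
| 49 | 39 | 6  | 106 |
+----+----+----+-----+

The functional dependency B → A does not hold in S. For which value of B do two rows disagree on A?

B=37: 2 rows → A = 59, 59 ✓
B=31: 1 row → A = 57 ✓
B=39: 2 rows → A takes values {59, 49} — violation
B=33: 2 rows → A = 47, 47 ✓
B=35: 1 row → A = 53 ✓
B=30: 1 row → A = 53 ✓
B=28: 2 rows → A = 52, 52 ✓
The only B value with inconsistent A is B=39.

39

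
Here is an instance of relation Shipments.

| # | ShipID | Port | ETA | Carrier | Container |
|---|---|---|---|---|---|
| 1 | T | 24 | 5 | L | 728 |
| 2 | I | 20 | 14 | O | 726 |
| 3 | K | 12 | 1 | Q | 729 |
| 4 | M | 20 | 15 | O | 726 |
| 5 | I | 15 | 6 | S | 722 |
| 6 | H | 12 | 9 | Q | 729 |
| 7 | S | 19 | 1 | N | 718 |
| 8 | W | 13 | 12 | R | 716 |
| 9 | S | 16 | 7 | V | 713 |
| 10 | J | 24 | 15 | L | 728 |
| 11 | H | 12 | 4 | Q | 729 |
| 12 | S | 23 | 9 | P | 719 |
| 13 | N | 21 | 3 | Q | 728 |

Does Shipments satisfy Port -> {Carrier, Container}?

Port=24: rows 1, 10 → {Carrier,Container} = (L, 728), (L, 728) ✓
Port=20: rows 2, 4 → {Carrier,Container} = (O, 726), (O, 726) ✓
Port=12: rows 3, 6, 11 → {Carrier,Container} = (Q, 729), (Q, 729), (Q, 729) ✓
Port=15: row 5 → {Carrier,Container} = (S, 722) ✓
Port=19: row 7 → {Carrier,Container} = (N, 718) ✓
Port=13: row 8 → {Carrier,Container} = (R, 716) ✓
Port=16: row 9 → {Carrier,Container} = (V, 713) ✓
Port=23: row 12 → {Carrier,Container} = (P, 719) ✓
Port=21: row 13 → {Carrier,Container} = (Q, 728) ✓
Every Port value is associated with a single {Carrier, Container} value, so Port -> {Carrier, Container} holds.

Yes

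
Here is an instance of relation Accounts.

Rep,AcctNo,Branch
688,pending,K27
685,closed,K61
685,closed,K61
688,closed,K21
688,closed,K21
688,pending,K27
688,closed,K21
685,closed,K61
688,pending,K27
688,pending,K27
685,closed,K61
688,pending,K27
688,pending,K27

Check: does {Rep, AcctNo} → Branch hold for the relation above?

Yes

(Rep=688, AcctNo=pending): 6 rows → Branch = K27, K27, K27, K27, K27, K27 ✓
(Rep=685, AcctNo=closed): 4 rows → Branch = K61, K61, K61, K61 ✓
(Rep=688, AcctNo=closed): 3 rows → Branch = K21, K21, K21 ✓
Every {Rep, AcctNo} value is associated with a single Branch value, so {Rep, AcctNo} → Branch holds.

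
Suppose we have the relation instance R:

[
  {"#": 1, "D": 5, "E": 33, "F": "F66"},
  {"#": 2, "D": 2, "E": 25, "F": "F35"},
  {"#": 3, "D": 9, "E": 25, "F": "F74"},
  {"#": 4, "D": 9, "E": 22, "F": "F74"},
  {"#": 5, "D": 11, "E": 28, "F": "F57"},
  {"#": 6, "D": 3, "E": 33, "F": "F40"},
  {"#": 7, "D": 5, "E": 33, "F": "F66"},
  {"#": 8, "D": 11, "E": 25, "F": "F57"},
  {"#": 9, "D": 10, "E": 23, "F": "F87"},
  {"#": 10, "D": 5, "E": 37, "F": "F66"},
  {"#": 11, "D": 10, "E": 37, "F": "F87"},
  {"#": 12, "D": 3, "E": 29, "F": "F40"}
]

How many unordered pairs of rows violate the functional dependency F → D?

F=F66: all 3 rows agree on D — 0 pairs.
F=F74: all 2 rows agree on D — 0 pairs.
F=F57: all 2 rows agree on D — 0 pairs.
F=F40: all 2 rows agree on D — 0 pairs.
F=F87: all 2 rows agree on D — 0 pairs.

0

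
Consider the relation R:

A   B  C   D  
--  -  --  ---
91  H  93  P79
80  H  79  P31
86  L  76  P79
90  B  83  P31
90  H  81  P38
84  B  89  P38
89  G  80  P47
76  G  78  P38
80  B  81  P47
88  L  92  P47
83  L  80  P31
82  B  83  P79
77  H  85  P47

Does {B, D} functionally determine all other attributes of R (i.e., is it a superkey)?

All 13 rows have distinct {B, D} values, so {B, D} → (all attributes) holds and {B, D} is a superkey.

Yes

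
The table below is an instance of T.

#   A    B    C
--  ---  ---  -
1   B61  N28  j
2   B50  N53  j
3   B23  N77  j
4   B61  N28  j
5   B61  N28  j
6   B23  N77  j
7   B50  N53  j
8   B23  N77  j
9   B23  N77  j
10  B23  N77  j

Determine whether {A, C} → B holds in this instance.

(A=B61, C=j): rows 1, 4, 5 → B = N28, N28, N28 ✓
(A=B50, C=j): rows 2, 7 → B = N53, N53 ✓
(A=B23, C=j): rows 3, 6, 8, 9, 10 → B = N77, N77, N77, N77, N77 ✓
Every {A, C} value is associated with a single B value, so {A, C} → B holds.

Yes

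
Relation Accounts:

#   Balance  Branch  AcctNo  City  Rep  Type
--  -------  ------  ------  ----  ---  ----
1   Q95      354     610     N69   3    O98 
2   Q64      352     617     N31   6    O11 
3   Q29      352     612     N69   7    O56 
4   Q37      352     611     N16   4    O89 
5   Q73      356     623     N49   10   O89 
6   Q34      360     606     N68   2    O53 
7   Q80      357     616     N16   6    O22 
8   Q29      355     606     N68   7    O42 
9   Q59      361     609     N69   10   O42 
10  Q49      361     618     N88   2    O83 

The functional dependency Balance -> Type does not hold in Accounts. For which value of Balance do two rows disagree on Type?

Q29

Balance=Q95: row 1 → Type = O98 ✓
Balance=Q64: row 2 → Type = O11 ✓
Balance=Q29: rows 3, 8 → Type takes values {O56, O42} — violation
Balance=Q37: row 4 → Type = O89 ✓
Balance=Q73: row 5 → Type = O89 ✓
Balance=Q34: row 6 → Type = O53 ✓
Balance=Q80: row 7 → Type = O22 ✓
Balance=Q59: row 9 → Type = O42 ✓
Balance=Q49: row 10 → Type = O83 ✓
The only Balance value with inconsistent Type is Balance=Q29.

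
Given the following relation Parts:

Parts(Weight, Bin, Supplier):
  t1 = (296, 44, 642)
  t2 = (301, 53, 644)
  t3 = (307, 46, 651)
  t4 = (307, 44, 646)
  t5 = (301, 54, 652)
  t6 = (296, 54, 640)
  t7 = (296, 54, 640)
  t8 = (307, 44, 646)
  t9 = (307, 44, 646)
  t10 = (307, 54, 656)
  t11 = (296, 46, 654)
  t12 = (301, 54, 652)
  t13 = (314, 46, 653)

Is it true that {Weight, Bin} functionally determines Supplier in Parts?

Yes

(Weight=296, Bin=44): row 1 → Supplier = 642 ✓
(Weight=301, Bin=53): row 2 → Supplier = 644 ✓
(Weight=307, Bin=46): row 3 → Supplier = 651 ✓
(Weight=307, Bin=44): rows 4, 8, 9 → Supplier = 646, 646, 646 ✓
(Weight=301, Bin=54): rows 5, 12 → Supplier = 652, 652 ✓
(Weight=296, Bin=54): rows 6, 7 → Supplier = 640, 640 ✓
(Weight=307, Bin=54): row 10 → Supplier = 656 ✓
(Weight=296, Bin=46): row 11 → Supplier = 654 ✓
(Weight=314, Bin=46): row 13 → Supplier = 653 ✓
Every {Weight, Bin} value is associated with a single Supplier value, so {Weight, Bin} → Supplier holds.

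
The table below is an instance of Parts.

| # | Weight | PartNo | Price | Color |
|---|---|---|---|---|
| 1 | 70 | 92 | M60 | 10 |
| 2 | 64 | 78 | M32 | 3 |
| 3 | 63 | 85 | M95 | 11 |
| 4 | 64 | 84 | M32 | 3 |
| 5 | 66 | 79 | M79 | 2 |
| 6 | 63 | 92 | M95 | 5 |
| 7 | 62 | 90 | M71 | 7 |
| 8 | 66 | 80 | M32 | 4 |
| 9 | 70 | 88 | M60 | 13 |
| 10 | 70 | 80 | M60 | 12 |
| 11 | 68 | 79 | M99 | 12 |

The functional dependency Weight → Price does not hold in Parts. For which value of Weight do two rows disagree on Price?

Weight=70: rows 1, 9, 10 → Price = M60, M60, M60 ✓
Weight=64: rows 2, 4 → Price = M32, M32 ✓
Weight=63: rows 3, 6 → Price = M95, M95 ✓
Weight=66: rows 5, 8 → Price takes values {M79, M32} — violation
Weight=62: row 7 → Price = M71 ✓
Weight=68: row 11 → Price = M99 ✓
The only Weight value with inconsistent Price is Weight=66.

66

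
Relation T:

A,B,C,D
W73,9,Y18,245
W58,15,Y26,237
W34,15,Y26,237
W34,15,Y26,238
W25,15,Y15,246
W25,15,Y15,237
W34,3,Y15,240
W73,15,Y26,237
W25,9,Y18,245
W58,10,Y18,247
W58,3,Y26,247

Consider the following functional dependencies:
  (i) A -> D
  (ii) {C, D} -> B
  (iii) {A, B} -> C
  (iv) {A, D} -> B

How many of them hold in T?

(i) A -> D: A=W73: 2 rows → D takes values {245, 237} — violation; A=W58: 3 rows → D takes values {237, 247} — violation; A=W34: 3 rows → D takes values {237, 238, 240} — violation; A=W25: 3 rows → D takes values {246, 237, 245} — violation — fails.
(ii) {C, D} -> B: every LHS value maps to a single RHS value — holds.
(iii) {A, B} -> C: every LHS value maps to a single RHS value — holds.
(iv) {A, D} -> B: (A=W58, D=247): 2 rows → B takes values {10, 3} — violation — fails.
2 of the 4 dependencies hold.

2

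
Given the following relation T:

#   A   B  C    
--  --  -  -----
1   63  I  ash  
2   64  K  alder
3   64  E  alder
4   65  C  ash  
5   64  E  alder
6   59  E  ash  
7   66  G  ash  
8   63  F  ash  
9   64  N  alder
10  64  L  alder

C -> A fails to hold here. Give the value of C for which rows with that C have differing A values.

ash

C=ash: rows 1, 4, 6, 7, 8 → A takes values {63, 65, 59, 66} — violation
C=alder: rows 2, 3, 5, 9, 10 → A = 64, 64, 64, 64, 64 ✓
The only C value with inconsistent A is C=ash.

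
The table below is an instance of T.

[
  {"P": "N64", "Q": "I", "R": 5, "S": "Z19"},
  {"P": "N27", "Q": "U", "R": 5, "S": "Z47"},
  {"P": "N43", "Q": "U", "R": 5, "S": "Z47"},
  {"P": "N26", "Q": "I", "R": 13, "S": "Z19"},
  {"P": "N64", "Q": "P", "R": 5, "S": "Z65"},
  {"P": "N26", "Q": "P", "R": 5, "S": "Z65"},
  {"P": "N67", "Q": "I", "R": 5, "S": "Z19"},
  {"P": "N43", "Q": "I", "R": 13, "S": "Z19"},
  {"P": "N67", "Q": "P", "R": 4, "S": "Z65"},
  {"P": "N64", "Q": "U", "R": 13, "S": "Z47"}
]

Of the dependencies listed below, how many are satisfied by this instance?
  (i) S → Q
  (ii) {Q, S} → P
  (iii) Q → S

(i) S → Q: every LHS value maps to a single RHS value — holds.
(ii) {Q, S} → P: (Q=I, S=Z19): 4 rows → P takes values {N64, N26, N67, N43} — violation; (Q=U, S=Z47): 3 rows → P takes values {N27, N43, N64} — violation; (Q=P, S=Z65): 3 rows → P takes values {N64, N26, N67} — violation — fails.
(iii) Q → S: every LHS value maps to a single RHS value — holds.
2 of the 3 dependencies hold.

2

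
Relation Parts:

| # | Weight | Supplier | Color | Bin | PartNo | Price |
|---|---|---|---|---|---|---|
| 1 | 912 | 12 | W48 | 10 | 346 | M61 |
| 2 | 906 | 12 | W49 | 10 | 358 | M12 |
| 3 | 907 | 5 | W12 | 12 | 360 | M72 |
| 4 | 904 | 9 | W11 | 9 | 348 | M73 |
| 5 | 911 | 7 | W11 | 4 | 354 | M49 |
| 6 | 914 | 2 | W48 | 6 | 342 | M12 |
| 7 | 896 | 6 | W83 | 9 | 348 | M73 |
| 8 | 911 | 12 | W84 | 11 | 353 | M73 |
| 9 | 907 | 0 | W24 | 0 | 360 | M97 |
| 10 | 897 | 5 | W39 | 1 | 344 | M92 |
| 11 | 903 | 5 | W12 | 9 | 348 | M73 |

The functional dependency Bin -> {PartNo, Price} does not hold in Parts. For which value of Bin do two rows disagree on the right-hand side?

Bin=10: rows 1, 2 → {PartNo,Price} takes values {(346, M61), (358, M12)} — violation
Bin=12: row 3 → {PartNo,Price} = (360, M72) ✓
Bin=9: rows 4, 7, 11 → {PartNo,Price} = (348, M73), (348, M73), (348, M73) ✓
Bin=4: row 5 → {PartNo,Price} = (354, M49) ✓
Bin=6: row 6 → {PartNo,Price} = (342, M12) ✓
Bin=11: row 8 → {PartNo,Price} = (353, M73) ✓
Bin=0: row 9 → {PartNo,Price} = (360, M97) ✓
Bin=1: row 10 → {PartNo,Price} = (344, M92) ✓
The only Bin value with inconsistent RHS is Bin=10.

10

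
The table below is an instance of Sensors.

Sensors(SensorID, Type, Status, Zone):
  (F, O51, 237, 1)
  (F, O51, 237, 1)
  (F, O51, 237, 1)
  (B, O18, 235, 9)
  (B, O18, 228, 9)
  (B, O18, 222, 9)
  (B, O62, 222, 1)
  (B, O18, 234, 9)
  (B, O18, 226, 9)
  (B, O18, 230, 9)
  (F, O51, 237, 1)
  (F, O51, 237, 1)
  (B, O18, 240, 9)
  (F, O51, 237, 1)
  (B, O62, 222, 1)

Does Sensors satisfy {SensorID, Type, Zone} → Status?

(SensorID=F, Type=O51, Zone=1): 6 rows → Status = 237, 237, 237, 237, 237, 237 ✓
(SensorID=B, Type=O18, Zone=9): 7 rows → Status takes values {235, 228, 222, 234, 226, 230, 240} — violation
(SensorID=B, Type=O62, Zone=1): 2 rows → Status = 222, 222 ✓
Two rows agree on {SensorID, Type, Zone} but differ on Status, so {SensorID, Type, Zone} → Status does not hold.

No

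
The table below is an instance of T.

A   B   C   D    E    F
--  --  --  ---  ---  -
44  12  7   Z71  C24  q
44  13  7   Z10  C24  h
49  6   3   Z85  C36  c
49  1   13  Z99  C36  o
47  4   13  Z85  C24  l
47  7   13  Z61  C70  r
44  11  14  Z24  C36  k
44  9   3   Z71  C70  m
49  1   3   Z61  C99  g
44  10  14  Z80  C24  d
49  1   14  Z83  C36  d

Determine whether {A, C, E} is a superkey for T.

No

Two distinct rows share (A=44, C=7, E=C24), so {A, C, E} does not determine every attribute — not a superkey.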